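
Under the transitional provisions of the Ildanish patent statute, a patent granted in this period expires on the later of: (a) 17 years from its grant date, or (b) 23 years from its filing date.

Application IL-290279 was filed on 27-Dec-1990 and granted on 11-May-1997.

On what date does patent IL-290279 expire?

(a) grant + 17 years → 11 May 2014.
(b) filing + 23 years → 27 December 2013.
Later of the two: 11 May 2014.

2014-05-11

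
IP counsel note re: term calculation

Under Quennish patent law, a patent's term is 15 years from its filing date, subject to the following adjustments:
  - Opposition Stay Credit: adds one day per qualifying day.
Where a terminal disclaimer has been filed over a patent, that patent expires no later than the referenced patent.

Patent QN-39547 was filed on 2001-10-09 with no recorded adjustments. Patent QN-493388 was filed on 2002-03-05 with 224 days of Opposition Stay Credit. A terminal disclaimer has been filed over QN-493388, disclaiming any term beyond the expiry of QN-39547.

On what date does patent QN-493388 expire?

October 9, 2016

Natural term of QN-493388:
  Base: filing + 15 years → 5 March 2017.
  Opposition Stay Credit: +224 days → 15 October 2017.
Expiry of referenced patent QN-39547:
  Base: filing + 15 years → 9 October 2016.
Terminal disclaimer: QN-493388 expires on the earlier of 15 October 2017 and 9 October 2016.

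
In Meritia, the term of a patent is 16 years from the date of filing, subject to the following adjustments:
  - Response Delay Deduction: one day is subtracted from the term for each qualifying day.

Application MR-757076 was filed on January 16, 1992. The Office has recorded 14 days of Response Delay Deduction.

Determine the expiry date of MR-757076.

Base term: filing date + 16 years → 16 January 2008.
Response Delay Deduction: −14 days → 2 January 2008.

January 2, 2008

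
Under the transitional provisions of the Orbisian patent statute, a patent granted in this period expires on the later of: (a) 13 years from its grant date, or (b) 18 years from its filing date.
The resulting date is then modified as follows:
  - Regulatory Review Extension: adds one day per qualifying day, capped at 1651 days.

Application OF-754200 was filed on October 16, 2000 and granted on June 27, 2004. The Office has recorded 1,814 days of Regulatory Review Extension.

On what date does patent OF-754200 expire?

2023-04-24

(a) grant + 13 years → 27 June 2017.
(b) filing + 18 years → 16 October 2018.
Later of the two: 16 October 2018.
Regulatory Review Extension: 1814 days claimed exceeds the 1651-day cap, so +1651 days → 24 April 2023.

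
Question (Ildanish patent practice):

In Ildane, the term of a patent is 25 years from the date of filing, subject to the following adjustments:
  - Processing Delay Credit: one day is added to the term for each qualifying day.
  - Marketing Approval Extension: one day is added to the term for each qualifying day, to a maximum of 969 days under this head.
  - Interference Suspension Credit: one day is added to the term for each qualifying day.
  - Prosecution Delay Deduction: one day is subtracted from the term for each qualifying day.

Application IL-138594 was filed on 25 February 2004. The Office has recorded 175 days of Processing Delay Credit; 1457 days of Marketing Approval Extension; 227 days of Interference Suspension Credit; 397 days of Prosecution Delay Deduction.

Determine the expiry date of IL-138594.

Base term: filing date + 25 years → 25 February 2029.
Processing Delay Credit: +175 days → 19 August 2029.
Marketing Approval Extension: 1457 days claimed exceeds the 969-day cap, so +969 days → 14 April 2032.
Interference Suspension Credit: +227 days → 27 November 2032.
Prosecution Delay Deduction: −397 days → 27 October 2031.

October 27, 2031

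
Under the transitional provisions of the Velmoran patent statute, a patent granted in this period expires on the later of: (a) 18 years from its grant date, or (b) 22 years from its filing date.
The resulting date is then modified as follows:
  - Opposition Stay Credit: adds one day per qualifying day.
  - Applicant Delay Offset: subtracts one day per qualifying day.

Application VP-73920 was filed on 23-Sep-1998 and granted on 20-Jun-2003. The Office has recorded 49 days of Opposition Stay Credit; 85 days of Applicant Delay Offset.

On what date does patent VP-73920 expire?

(a) grant + 18 years → 20 June 2021.
(b) filing + 22 years → 23 September 2020.
Later of the two: 20 June 2021.
Opposition Stay Credit: +49 days → 8 August 2021.
Applicant Delay Offset: −85 days → 15 May 2021.

2021-05-15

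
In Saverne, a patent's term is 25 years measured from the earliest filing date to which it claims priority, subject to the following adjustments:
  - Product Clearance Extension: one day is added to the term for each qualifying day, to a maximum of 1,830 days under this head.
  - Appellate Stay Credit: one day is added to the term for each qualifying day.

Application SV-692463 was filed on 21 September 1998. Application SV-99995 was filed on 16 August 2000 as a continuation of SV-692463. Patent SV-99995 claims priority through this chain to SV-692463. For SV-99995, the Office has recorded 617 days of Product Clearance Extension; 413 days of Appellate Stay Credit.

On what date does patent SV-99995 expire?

2026-07-17

Earliest priority filing: 21 September 1998.
Base term: 21 September 1998 + 25 years → 21 September 2023.
Product Clearance Extension: 617 days (within the 1830-day cap) → +617 days → 30 May 2025.
Appellate Stay Credit: +413 days → 17 July 2026.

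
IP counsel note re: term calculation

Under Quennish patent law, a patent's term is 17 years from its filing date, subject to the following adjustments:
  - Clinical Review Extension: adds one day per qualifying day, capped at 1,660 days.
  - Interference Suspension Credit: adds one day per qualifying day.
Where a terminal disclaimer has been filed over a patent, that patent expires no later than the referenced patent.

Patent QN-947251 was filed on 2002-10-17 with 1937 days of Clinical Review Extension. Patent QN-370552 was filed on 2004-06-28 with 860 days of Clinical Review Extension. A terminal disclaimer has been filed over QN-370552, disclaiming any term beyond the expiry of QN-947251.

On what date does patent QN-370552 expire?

November 5, 2023

Natural term of QN-370552:
  Base: filing + 17 years → 28 June 2021.
  Clinical Review Extension: 860 days (within the 1660-day cap) → +860 days → 5 November 2023.
Expiry of referenced patent QN-947251:
  Base: filing + 17 years → 17 October 2019.
  Clinical Review Extension: 1937 days claimed exceeds the 1660-day cap, so +1660 days → 3 May 2024.
Terminal disclaimer: QN-370552 expires on the earlier of 5 November 2023 and 3 May 2024.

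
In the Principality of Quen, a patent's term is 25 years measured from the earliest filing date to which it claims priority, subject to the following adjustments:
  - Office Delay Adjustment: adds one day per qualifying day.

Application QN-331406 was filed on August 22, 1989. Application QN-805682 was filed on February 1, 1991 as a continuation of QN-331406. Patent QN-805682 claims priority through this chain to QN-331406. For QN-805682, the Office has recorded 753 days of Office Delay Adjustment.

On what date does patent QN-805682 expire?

Earliest priority filing: 22 August 1989.
Base term: 22 August 1989 + 25 years → 22 August 2014.
Office Delay Adjustment: +753 days → 13 September 2016.

2016-09-13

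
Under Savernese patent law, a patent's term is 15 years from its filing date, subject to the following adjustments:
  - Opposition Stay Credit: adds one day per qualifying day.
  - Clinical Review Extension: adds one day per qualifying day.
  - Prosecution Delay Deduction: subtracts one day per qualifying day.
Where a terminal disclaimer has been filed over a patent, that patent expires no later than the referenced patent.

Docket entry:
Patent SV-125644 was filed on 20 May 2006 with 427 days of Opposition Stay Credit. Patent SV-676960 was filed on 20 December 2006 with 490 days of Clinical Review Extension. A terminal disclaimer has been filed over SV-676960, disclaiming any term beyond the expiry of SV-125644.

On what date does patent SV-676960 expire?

Natural term of SV-676960:
  Base: filing + 15 years → 20 December 2021.
  Clinical Review Extension: +490 days → 24 April 2023.
Expiry of referenced patent SV-125644:
  Base: filing + 15 years → 20 May 2021.
  Opposition Stay Credit: +427 days → 21 July 2022.
Terminal disclaimer: SV-676960 expires on the earlier of 24 April 2023 and 21 July 2022.

2022-07-21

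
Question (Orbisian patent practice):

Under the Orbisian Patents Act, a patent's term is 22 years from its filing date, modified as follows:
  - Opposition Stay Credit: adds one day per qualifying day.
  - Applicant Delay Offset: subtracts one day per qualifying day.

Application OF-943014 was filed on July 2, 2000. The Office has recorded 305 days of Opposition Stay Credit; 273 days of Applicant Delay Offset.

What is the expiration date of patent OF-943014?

Base term: filing date + 22 years → 2 July 2022.
Opposition Stay Credit: +305 days → 3 May 2023.
Applicant Delay Offset: −273 days → 3 August 2022.

August 3, 2022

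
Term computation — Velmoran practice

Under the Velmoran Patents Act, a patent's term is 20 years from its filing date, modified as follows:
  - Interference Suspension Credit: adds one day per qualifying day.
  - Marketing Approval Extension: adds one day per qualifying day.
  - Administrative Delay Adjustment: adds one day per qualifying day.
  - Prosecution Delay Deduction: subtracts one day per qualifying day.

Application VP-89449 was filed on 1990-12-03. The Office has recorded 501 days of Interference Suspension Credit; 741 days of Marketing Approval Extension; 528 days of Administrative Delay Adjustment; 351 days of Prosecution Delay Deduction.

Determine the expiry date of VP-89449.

October 22, 2014

Base term: filing date + 20 years → 3 December 2010.
Interference Suspension Credit: +501 days → 17 April 2012.
Marketing Approval Extension: +741 days → 28 April 2014.
Administrative Delay Adjustment: +528 days → 8 October 2015.
Prosecution Delay Deduction: −351 days → 22 October 2014.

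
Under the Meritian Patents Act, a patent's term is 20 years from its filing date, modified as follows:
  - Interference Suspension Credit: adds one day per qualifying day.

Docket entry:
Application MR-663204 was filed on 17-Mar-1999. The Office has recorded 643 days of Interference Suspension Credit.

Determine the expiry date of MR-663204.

December 19, 2020

Base term: filing date + 20 years → 17 March 2019.
Interference Suspension Credit: +643 days → 19 December 2020.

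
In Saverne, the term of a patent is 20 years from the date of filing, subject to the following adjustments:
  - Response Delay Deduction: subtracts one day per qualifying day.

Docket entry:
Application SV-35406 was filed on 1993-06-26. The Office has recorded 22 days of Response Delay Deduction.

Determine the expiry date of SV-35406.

2013-06-04

Base term: filing date + 20 years → 26 June 2013.
Response Delay Deduction: −22 days → 4 June 2013.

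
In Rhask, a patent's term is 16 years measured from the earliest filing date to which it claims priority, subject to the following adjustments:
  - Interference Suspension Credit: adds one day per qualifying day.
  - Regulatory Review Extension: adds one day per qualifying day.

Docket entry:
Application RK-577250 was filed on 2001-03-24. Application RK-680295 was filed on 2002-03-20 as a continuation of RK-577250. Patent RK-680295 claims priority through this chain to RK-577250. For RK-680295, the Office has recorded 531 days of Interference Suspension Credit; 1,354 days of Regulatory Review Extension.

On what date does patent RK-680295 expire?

May 22, 2022

Earliest priority filing: 24 March 2001.
Base term: 24 March 2001 + 16 years → 24 March 2017.
Interference Suspension Credit: +531 days → 6 September 2018.
Regulatory Review Extension: +1354 days → 22 May 2022.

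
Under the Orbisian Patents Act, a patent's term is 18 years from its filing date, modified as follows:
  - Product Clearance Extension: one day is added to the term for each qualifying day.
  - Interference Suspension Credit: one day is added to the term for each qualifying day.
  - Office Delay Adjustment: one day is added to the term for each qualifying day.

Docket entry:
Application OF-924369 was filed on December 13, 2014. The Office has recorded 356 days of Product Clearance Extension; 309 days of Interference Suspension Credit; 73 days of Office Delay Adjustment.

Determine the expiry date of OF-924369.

December 21, 2034

Base term: filing date + 18 years → 13 December 2032.
Product Clearance Extension: +356 days → 4 December 2033.
Interference Suspension Credit: +309 days → 9 October 2034.
Office Delay Adjustment: +73 days → 21 December 2034.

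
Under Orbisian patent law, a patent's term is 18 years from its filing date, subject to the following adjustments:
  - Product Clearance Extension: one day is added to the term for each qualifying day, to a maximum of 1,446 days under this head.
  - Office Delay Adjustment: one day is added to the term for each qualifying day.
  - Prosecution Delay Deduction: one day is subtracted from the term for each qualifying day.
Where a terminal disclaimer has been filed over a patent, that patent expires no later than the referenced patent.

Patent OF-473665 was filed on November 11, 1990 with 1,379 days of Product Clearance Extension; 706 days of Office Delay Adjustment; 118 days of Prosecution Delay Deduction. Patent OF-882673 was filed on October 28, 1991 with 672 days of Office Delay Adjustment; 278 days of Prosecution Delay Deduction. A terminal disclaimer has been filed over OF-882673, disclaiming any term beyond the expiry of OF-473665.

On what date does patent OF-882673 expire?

Natural term of OF-882673:
  Base: filing + 18 years → 28 October 2009.
  Office Delay Adjustment: +672 days → 31 August 2011.
  Prosecution Delay Deduction: −278 days → 26 November 2010.
Expiry of referenced patent OF-473665:
  Base: filing + 18 years → 11 November 2008.
  Product Clearance Extension: 1379 days (within the 1446-day cap) → +1379 days → 21 August 2012.
  Office Delay Adjustment: +706 days → 28 July 2014.
  Prosecution Delay Deduction: −118 days → 1 April 2014.
Terminal disclaimer: OF-882673 expires on the earlier of 26 November 2010 and 1 April 2014.

2010-11-26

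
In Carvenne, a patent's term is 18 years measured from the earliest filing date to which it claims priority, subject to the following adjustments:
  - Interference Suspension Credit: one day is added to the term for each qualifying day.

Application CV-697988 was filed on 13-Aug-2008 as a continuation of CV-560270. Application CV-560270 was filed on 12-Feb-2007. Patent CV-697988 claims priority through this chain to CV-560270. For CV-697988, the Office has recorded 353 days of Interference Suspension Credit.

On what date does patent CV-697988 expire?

January 31, 2026

Earliest priority filing: 12 February 2007.
Base term: 12 February 2007 + 18 years → 12 February 2025.
Interference Suspension Credit: +353 days → 31 January 2026.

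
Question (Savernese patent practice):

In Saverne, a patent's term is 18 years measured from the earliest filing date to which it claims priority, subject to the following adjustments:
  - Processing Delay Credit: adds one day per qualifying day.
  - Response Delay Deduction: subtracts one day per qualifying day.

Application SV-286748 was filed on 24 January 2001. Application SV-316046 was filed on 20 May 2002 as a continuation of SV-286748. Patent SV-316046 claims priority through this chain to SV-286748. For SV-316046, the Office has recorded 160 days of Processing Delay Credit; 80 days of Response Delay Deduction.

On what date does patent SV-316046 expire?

Earliest priority filing: 24 January 2001.
Base term: 24 January 2001 + 18 years → 24 January 2019.
Processing Delay Credit: +160 days → 3 July 2019.
Response Delay Deduction: −80 days → 14 April 2019.

2019-04-14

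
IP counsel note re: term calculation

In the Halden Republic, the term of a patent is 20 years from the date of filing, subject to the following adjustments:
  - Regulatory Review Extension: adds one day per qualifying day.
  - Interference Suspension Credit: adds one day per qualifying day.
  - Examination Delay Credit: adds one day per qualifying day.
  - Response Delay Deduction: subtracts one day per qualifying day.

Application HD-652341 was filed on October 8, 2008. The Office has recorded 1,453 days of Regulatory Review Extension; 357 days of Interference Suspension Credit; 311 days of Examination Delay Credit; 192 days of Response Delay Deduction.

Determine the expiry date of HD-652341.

2034-01-19

Base term: filing date + 20 years → 8 October 2028.
Regulatory Review Extension: +1453 days → 30 September 2032.
Interference Suspension Credit: +357 days → 22 September 2033.
Examination Delay Credit: +311 days → 30 July 2034.
Response Delay Deduction: −192 days → 19 January 2034.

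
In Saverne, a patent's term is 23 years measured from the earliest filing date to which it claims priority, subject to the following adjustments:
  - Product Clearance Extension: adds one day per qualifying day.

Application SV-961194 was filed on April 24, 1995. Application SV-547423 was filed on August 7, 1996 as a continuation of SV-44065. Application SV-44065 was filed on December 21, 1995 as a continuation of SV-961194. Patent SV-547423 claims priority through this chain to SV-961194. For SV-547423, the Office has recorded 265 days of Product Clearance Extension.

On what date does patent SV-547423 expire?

Earliest priority filing: 24 April 1995.
Base term: 24 April 1995 + 23 years → 24 April 2018.
Product Clearance Extension: +265 days → 14 January 2019.

2019-01-14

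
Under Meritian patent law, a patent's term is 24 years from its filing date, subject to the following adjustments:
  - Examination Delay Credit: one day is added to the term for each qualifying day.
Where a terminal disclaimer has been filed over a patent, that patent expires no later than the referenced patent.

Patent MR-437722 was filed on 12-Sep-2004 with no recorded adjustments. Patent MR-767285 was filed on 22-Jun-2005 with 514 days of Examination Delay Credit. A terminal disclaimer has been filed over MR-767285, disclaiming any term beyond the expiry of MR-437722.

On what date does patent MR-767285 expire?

Natural term of MR-767285:
  Base: filing + 24 years → 22 June 2029.
  Examination Delay Credit: +514 days → 18 November 2030.
Expiry of referenced patent MR-437722:
  Base: filing + 24 years → 12 September 2028.
Terminal disclaimer: MR-767285 expires on the earlier of 18 November 2030 and 12 September 2028.

2028-09-12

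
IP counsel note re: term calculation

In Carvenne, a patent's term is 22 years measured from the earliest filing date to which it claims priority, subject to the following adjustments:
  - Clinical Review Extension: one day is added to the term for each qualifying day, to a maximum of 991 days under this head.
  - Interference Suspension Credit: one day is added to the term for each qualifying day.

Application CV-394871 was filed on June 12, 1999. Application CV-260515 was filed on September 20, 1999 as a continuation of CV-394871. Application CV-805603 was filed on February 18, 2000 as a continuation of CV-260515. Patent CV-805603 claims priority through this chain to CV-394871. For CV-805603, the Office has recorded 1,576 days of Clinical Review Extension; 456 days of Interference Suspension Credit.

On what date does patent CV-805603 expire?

2025-05-29

Earliest priority filing: 12 June 1999.
Base term: 12 June 1999 + 22 years → 12 June 2021.
Clinical Review Extension: 1576 days claimed exceeds the 991-day cap, so +991 days → 28 February 2024.
Interference Suspension Credit: +456 days → 29 May 2025.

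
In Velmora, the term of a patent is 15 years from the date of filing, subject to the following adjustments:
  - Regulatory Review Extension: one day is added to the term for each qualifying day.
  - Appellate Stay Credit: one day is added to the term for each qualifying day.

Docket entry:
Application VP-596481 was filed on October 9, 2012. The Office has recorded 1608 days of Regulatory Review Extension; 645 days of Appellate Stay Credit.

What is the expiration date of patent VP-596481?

Base term: filing date + 15 years → 9 October 2027.
Regulatory Review Extension: +1608 days → 4 March 2032.
Appellate Stay Credit: +645 days → 9 December 2033.

2033-12-09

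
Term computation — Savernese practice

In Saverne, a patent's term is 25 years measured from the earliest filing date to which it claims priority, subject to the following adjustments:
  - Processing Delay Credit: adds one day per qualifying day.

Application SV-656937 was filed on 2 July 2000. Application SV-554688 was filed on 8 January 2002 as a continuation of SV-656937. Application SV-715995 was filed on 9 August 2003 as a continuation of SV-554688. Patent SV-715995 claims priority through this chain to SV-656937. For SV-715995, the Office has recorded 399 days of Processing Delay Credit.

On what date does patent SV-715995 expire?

Earliest priority filing: 2 July 2000.
Base term: 2 July 2000 + 25 years → 2 July 2025.
Processing Delay Credit: +399 days → 5 August 2026.

August 5, 2026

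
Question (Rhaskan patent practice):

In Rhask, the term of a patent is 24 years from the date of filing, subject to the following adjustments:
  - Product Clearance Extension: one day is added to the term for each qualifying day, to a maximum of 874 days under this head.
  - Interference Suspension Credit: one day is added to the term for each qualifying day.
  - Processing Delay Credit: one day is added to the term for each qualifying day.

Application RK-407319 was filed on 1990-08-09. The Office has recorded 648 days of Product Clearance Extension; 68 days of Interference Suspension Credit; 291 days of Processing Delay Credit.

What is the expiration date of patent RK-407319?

Base term: filing date + 24 years → 9 August 2014.
Product Clearance Extension: 648 days (within the 874-day cap) → +648 days → 18 May 2016.
Interference Suspension Credit: +68 days → 25 July 2016.
Processing Delay Credit: +291 days → 12 May 2017.

May 12, 2017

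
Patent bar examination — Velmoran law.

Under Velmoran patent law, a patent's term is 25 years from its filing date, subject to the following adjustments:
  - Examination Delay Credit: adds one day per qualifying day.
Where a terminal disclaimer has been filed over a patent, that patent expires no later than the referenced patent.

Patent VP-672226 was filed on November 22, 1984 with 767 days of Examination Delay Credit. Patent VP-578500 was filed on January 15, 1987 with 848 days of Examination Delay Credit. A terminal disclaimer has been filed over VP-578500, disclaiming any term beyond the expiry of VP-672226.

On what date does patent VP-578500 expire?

December 29, 2011

Natural term of VP-578500:
  Base: filing + 25 years → 15 January 2012.
  Examination Delay Credit: +848 days → 12 May 2014.
Expiry of referenced patent VP-672226:
  Base: filing + 25 years → 22 November 2009.
  Examination Delay Credit: +767 days → 29 December 2011.
Terminal disclaimer: VP-578500 expires on the earlier of 12 May 2014 and 29 December 2011.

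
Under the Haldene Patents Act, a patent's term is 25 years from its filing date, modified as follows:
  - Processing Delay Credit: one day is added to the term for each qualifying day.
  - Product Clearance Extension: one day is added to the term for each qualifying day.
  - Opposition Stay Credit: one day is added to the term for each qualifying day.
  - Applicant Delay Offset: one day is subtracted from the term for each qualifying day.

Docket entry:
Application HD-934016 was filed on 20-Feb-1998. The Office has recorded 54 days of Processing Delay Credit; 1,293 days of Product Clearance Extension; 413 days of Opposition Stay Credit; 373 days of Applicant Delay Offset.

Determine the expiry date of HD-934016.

Base term: filing date + 25 years → 20 February 2023.
Processing Delay Credit: +54 days → 15 April 2023.
Product Clearance Extension: +1293 days → 29 October 2026.
Opposition Stay Credit: +413 days → 16 December 2027.
Applicant Delay Offset: −373 days → 8 December 2026.

2026-12-08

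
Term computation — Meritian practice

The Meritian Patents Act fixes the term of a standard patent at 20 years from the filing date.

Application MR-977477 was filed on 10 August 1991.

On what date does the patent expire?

Filing date + 20 years → 10 August 2011.

August 10, 2011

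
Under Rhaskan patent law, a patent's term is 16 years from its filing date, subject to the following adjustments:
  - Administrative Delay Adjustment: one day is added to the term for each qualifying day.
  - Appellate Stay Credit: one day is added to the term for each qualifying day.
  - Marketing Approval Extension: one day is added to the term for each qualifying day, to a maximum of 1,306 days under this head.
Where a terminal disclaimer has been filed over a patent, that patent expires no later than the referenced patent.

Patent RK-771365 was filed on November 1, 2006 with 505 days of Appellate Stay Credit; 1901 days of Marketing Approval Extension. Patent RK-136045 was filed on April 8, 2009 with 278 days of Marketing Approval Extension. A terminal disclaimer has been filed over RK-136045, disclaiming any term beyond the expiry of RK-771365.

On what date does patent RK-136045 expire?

2026-01-11

Natural term of RK-136045:
  Base: filing + 16 years → 8 April 2025.
  Marketing Approval Extension: 278 days (within the 1306-day cap) → +278 days → 11 January 2026.
Expiry of referenced patent RK-771365:
  Base: filing + 16 years → 1 November 2022.
  Appellate Stay Credit: +505 days → 20 March 2024.
  Marketing Approval Extension: 1901 days claimed exceeds the 1306-day cap, so +1306 days → 17 October 2027.
Terminal disclaimer: RK-136045 expires on the earlier of 11 January 2026 and 17 October 2027.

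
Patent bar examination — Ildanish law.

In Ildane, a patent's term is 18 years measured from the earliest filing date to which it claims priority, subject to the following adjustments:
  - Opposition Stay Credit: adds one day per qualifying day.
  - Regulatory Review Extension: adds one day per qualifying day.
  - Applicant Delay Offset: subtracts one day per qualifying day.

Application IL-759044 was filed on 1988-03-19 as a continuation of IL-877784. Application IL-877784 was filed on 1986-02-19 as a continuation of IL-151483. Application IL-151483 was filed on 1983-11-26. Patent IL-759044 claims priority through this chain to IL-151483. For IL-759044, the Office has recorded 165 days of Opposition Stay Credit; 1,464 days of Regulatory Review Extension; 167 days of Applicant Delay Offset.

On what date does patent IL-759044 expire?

2005-11-27

Earliest priority filing: 26 November 1983.
Base term: 26 November 1983 + 18 years → 26 November 2001.
Opposition Stay Credit: +165 days → 10 May 2002.
Regulatory Review Extension: +1464 days → 13 May 2006.
Applicant Delay Offset: −167 days → 27 November 2005.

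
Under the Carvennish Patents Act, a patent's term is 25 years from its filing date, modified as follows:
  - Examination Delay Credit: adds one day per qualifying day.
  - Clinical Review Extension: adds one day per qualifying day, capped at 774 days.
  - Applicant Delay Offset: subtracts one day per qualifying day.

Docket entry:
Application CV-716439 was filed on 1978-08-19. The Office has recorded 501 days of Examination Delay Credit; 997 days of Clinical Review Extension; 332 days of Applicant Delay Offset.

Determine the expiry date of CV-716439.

2006-03-19

Base term: filing date + 25 years → 19 August 2003.
Examination Delay Credit: +501 days → 1 January 2005.
Clinical Review Extension: 997 days claimed exceeds the 774-day cap, so +774 days → 14 February 2007.
Applicant Delay Offset: −332 days → 19 March 2006.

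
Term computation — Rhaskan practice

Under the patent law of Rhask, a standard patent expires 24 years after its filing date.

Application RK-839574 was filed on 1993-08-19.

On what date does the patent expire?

Filing date + 24 years → 19 August 2017.

August 19, 2017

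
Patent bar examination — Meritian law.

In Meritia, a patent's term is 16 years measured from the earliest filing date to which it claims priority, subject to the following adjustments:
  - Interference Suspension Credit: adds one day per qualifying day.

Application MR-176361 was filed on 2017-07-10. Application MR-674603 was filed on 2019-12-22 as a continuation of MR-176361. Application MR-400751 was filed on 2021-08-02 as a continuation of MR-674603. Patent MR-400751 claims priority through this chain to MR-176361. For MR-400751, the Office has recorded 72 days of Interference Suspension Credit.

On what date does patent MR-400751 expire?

2033-09-20

Earliest priority filing: 10 July 2017.
Base term: 10 July 2017 + 16 years → 10 July 2033.
Interference Suspension Credit: +72 days → 20 September 2033.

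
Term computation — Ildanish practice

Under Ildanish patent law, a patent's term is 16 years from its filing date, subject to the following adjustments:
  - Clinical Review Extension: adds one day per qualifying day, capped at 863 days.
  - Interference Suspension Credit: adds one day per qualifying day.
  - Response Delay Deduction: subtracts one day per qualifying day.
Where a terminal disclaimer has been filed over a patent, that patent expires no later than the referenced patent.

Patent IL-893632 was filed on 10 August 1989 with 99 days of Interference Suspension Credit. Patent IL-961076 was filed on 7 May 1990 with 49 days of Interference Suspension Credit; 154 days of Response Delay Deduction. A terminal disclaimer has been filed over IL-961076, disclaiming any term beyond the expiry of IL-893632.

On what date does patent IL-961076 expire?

2005-11-17

Natural term of IL-961076:
  Base: filing + 16 years → 7 May 2006.
  Interference Suspension Credit: +49 days → 25 June 2006.
  Response Delay Deduction: −154 days → 22 January 2006.
Expiry of referenced patent IL-893632:
  Base: filing + 16 years → 10 August 2005.
  Interference Suspension Credit: +99 days → 17 November 2005.
Terminal disclaimer: IL-961076 expires on the earlier of 22 January 2006 and 17 November 2005.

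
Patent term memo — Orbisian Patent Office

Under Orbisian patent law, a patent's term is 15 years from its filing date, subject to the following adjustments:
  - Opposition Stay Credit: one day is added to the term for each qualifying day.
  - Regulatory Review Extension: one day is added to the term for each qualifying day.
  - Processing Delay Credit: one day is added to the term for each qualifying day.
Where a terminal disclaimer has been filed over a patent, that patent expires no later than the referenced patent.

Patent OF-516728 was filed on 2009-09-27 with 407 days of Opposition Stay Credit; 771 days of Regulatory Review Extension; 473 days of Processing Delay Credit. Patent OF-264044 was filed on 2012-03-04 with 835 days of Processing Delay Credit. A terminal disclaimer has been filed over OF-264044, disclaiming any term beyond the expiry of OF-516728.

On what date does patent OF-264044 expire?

2029-04-05

Natural term of OF-264044:
  Base: filing + 15 years → 4 March 2027.
  Processing Delay Credit: +835 days → 16 June 2029.
Expiry of referenced patent OF-516728:
  Base: filing + 15 years → 27 September 2024.
  Opposition Stay Credit: +407 days → 8 November 2025.
  Regulatory Review Extension: +771 days → 19 December 2027.
  Processing Delay Credit: +473 days → 5 April 2029.
Terminal disclaimer: OF-264044 expires on the earlier of 16 June 2029 and 5 April 2029.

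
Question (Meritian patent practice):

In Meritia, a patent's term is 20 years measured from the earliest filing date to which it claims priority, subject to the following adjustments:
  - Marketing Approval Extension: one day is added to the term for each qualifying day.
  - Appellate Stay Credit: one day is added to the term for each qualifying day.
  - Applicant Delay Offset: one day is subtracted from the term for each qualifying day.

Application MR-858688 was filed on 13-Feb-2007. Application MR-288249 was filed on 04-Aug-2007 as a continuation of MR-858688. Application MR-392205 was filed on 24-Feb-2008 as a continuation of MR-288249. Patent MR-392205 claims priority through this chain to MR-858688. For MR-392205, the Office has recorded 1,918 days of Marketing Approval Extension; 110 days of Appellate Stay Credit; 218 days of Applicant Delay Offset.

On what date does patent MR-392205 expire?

January 28, 2032

Earliest priority filing: 13 February 2007.
Base term: 13 February 2007 + 20 years → 13 February 2027.
Marketing Approval Extension: +1918 days → 15 May 2032.
Appellate Stay Credit: +110 days → 2 September 2032.
Applicant Delay Offset: −218 days → 28 January 2032.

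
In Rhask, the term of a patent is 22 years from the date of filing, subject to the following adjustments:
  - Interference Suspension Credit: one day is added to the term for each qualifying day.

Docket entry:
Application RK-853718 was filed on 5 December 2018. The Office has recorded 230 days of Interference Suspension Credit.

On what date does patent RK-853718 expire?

Base term: filing date + 22 years → 5 December 2040.
Interference Suspension Credit: +230 days → 23 July 2041.

2041-07-23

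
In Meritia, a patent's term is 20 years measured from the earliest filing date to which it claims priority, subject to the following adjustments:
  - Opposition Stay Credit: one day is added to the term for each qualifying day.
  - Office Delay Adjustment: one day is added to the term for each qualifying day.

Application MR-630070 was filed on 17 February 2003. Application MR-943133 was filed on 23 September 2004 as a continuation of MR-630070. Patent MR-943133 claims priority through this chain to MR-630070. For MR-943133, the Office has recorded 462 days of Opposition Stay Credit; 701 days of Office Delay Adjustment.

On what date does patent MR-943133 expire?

Earliest priority filing: 17 February 2003.
Base term: 17 February 2003 + 20 years → 17 February 2023.
Opposition Stay Credit: +462 days → 24 May 2024.
Office Delay Adjustment: +701 days → 25 April 2026.

April 25, 2026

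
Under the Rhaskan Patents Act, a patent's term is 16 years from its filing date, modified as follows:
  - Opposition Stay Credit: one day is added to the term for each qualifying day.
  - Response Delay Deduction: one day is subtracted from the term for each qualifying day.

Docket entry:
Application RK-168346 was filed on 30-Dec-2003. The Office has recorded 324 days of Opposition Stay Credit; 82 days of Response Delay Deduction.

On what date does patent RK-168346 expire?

Base term: filing date + 16 years → 30 December 2019.
Opposition Stay Credit: +324 days → 18 November 2020.
Response Delay Deduction: −82 days → 28 August 2020.

August 28, 2020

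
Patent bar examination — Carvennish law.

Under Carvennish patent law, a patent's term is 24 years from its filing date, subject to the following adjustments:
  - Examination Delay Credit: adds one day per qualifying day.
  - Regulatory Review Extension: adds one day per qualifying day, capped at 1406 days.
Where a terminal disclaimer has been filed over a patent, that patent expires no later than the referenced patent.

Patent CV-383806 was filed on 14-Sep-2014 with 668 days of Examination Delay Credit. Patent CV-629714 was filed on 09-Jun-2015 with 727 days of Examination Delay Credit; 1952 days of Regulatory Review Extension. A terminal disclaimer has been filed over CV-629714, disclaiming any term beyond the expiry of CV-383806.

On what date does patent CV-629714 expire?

July 13, 2040

Natural term of CV-629714:
  Base: filing + 24 years → 9 June 2039.
  Examination Delay Credit: +727 days → 5 June 2041.
  Regulatory Review Extension: 1952 days claimed exceeds the 1406-day cap, so +1406 days → 11 April 2045.
Expiry of referenced patent CV-383806:
  Base: filing + 24 years → 14 September 2038.
  Examination Delay Credit: +668 days → 13 July 2040.
Terminal disclaimer: CV-629714 expires on the earlier of 11 April 2045 and 13 July 2040.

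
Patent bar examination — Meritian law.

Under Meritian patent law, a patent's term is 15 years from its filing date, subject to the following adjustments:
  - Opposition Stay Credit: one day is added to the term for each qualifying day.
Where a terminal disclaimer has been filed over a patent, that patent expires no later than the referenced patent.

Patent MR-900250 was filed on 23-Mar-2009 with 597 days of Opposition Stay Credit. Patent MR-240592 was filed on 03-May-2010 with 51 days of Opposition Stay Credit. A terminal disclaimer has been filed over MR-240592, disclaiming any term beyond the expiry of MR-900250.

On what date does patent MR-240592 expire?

June 23, 2025

Natural term of MR-240592:
  Base: filing + 15 years → 3 May 2025.
  Opposition Stay Credit: +51 days → 23 June 2025.
Expiry of referenced patent MR-900250:
  Base: filing + 15 years → 23 March 2024.
  Opposition Stay Credit: +597 days → 10 November 2025.
Terminal disclaimer: MR-240592 expires on the earlier of 23 June 2025 and 10 November 2025.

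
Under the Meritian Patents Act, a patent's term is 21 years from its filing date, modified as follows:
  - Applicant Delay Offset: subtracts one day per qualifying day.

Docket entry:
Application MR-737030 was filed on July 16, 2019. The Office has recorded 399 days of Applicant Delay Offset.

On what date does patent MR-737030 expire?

June 13, 2039

Base term: filing date + 21 years → 16 July 2040.
Applicant Delay Offset: −399 days → 13 June 2039.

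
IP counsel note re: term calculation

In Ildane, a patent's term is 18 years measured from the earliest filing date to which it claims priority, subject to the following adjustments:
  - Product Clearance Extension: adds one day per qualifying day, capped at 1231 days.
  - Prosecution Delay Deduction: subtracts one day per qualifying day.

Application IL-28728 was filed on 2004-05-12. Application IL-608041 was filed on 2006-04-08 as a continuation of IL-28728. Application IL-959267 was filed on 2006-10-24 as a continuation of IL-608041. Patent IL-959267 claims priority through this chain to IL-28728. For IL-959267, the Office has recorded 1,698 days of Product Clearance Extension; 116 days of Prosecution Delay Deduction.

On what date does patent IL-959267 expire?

Earliest priority filing: 12 May 2004.
Base term: 12 May 2004 + 18 years → 12 May 2022.
Product Clearance Extension: 1698 days claimed exceeds the 1231-day cap, so +1231 days → 24 September 2025.
Prosecution Delay Deduction: −116 days → 31 May 2025.

2025-05-31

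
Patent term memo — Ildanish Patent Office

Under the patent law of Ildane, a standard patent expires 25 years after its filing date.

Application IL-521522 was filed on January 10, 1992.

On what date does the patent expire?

2017-01-10

Filing date + 25 years → 10 January 2017.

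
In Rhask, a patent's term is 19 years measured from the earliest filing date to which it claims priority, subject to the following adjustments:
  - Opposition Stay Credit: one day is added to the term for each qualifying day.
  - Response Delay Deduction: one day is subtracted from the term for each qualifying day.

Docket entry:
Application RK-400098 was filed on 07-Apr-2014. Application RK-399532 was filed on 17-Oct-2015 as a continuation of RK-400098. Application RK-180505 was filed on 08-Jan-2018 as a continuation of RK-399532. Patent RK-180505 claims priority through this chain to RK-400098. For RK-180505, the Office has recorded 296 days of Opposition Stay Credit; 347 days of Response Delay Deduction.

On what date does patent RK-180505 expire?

February 15, 2033

Earliest priority filing: 7 April 2014.
Base term: 7 April 2014 + 19 years → 7 April 2033.
Opposition Stay Credit: +296 days → 28 January 2034.
Response Delay Deduction: −347 days → 15 February 2033.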